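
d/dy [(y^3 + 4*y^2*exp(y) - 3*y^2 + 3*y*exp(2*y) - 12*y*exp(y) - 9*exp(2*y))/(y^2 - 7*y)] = (4*y^4*exp(y) + y^4 + 6*y^3*exp(2*y) - 40*y^3*exp(y) - 14*y^3 - 63*y^2*exp(2*y) + 68*y^2*exp(y) + 21*y^2 + 144*y*exp(2*y) - 63*exp(2*y))/(y^2*(y^2 - 14*y + 49))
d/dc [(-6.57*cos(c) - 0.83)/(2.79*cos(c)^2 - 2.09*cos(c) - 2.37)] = (18.3303*sin(c)^2 - 4.6314*cos(c) - 32.1665)*sin(c)/(-2.79*cos(c)^2 + 2.09*cos(c) + 2.37)^2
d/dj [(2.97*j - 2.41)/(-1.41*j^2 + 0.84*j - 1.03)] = (4.1877*j^2 - 6.7962*j - 1.0347)/(1.9881*j^4 - 2.3688*j^3 + 3.6102*j^2 - 1.7304*j + 1.0609)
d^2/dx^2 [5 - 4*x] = 0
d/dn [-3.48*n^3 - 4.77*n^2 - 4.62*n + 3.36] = -10.44*n^2 - 9.54*n - 4.62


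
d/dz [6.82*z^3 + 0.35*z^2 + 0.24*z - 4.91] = 20.46*z^2 + 0.7*z + 0.24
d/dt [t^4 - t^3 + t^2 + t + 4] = 4*t^3 - 3*t^2 + 2*t + 1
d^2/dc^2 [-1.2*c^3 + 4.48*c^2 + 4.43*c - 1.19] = 8.96 - 7.2*c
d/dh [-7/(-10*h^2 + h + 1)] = 7*(1 - 20*h)/(-10*h^2 + h + 1)^2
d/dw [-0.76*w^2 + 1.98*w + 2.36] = 1.98 - 1.52*w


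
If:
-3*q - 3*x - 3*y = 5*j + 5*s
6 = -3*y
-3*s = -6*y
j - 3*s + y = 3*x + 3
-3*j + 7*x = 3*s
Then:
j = 85/2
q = -236/3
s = -4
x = 33/2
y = -2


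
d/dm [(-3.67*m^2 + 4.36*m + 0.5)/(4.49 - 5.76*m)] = (21.1392*m^2 - 32.9566*m + 22.4564)/(33.1776*m^2 - 51.7248*m + 20.1601)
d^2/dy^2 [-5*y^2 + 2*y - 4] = -10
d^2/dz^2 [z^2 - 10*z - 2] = 2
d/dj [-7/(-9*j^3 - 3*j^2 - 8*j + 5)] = 7*(-27*j^2 - 6*j - 8)/(9*j^3 + 3*j^2 + 8*j - 5)^2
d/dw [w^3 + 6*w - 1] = 3*w^2 + 6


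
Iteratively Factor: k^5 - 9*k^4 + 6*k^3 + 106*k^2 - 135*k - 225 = (k - 3)*(k^4 - 6*k^3 - 12*k^2 + 70*k + 75) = (k - 3)*(k + 1)*(k^3 - 7*k^2 - 5*k + 75) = (k - 3)*(k + 1)*(k + 3)*(k^2 - 10*k + 25) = (k - 5)*(k - 3)*(k + 1)*(k + 3)*(k - 5)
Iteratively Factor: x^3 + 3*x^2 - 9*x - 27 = (x + 3)*(x^2 - 9) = (x + 3)^2*(x - 3)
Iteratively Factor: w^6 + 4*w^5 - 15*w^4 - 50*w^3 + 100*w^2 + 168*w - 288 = (w + 4)*(w^5 - 15*w^3 + 10*w^2 + 60*w - 72) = (w + 3)*(w + 4)*(w^4 - 3*w^3 - 6*w^2 + 28*w - 24) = (w - 2)*(w + 3)*(w + 4)*(w^3 - w^2 - 8*w + 12) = (w - 2)*(w + 3)^2*(w + 4)*(w^2 - 4*w + 4) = (w - 2)^2*(w + 3)^2*(w + 4)*(w - 2)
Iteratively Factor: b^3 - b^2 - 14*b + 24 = (b - 2)*(b^2 + b - 12) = (b - 3)*(b - 2)*(b + 4)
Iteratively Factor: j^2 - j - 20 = (j + 4)*(j - 5)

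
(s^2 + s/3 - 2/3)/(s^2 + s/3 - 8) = (3*s^2 + s - 2)/(3*s^2 + s - 24)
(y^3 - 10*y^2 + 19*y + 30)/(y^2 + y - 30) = (y^2 - 5*y - 6)/(y + 6)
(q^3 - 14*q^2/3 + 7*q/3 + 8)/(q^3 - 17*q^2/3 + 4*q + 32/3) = (q - 3)/(q - 4)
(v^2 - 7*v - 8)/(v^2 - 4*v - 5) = (v - 8)/(v - 5)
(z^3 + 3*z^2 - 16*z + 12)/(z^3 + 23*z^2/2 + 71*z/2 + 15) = 2*(z^2 - 3*z + 2)/(2*z^2 + 11*z + 5)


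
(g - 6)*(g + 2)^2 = g^3 - 2*g^2 - 20*g - 24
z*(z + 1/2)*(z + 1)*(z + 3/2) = z^4 + 3*z^3 + 11*z^2/4 + 3*z/4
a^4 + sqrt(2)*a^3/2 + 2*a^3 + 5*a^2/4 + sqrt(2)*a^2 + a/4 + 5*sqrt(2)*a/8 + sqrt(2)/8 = (a + 1/2)^2*(a + 1)*(a + sqrt(2)/2)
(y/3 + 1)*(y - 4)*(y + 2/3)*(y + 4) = y^4/3 + 11*y^3/9 - 14*y^2/3 - 176*y/9 - 32/3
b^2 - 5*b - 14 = (b - 7)*(b + 2)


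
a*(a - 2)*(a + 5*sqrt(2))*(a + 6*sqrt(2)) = a^4 - 2*a^3 + 11*sqrt(2)*a^3 - 22*sqrt(2)*a^2 + 60*a^2 - 120*a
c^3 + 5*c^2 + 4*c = c*(c + 1)*(c + 4)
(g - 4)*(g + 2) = g^2 - 2*g - 8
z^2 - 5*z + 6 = (z - 3)*(z - 2)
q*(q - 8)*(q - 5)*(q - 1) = q^4 - 14*q^3 + 53*q^2 - 40*q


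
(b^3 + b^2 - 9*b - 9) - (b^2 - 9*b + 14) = b^3 - 23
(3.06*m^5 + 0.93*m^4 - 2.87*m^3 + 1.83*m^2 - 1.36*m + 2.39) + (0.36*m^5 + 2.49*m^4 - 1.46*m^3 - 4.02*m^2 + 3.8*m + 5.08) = 3.42*m^5 + 3.42*m^4 - 4.33*m^3 - 2.19*m^2 + 2.44*m + 7.47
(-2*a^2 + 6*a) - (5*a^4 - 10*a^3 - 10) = -5*a^4 + 10*a^3 - 2*a^2 + 6*a + 10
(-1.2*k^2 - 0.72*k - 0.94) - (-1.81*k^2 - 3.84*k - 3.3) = 0.61*k^2 + 3.12*k + 2.36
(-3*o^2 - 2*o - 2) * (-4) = 12*o^2 + 8*o + 8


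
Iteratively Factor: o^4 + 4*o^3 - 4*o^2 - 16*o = (o + 4)*(o^3 - 4*o) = (o - 2)*(o + 4)*(o^2 + 2*o) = o*(o - 2)*(o + 4)*(o + 2)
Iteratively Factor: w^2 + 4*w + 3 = (w + 1)*(w + 3)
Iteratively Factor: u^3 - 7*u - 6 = (u + 1)*(u^2 - u - 6) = (u - 3)*(u + 1)*(u + 2)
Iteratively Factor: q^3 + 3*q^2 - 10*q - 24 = (q + 2)*(q^2 + q - 12) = (q - 3)*(q + 2)*(q + 4)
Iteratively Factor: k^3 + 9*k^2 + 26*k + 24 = (k + 2)*(k^2 + 7*k + 12) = (k + 2)*(k + 3)*(k + 4)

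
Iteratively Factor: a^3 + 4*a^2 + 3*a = (a + 3)*(a^2 + a) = (a + 1)*(a + 3)*(a)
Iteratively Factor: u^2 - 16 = (u - 4)*(u + 4)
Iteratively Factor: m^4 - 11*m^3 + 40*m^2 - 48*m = (m - 4)*(m^3 - 7*m^2 + 12*m) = (m - 4)*(m - 3)*(m^2 - 4*m) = m*(m - 4)*(m - 3)*(m - 4)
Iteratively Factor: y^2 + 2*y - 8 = (y + 4)*(y - 2)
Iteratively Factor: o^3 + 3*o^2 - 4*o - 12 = (o + 2)*(o^2 + o - 6) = (o + 2)*(o + 3)*(o - 2)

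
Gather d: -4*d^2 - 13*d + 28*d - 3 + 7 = -4*d^2 + 15*d + 4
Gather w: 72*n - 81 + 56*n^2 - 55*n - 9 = 56*n^2 + 17*n - 90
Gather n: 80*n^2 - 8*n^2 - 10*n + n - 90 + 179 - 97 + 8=72*n^2 - 9*n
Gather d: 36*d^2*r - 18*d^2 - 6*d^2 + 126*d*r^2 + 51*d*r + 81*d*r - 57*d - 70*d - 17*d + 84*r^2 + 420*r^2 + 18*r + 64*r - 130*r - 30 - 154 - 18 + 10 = d^2*(36*r - 24) + d*(126*r^2 + 132*r - 144) + 504*r^2 - 48*r - 192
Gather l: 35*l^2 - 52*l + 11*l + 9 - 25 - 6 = 35*l^2 - 41*l - 22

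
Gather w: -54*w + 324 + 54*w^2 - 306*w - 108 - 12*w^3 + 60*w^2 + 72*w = -12*w^3 + 114*w^2 - 288*w + 216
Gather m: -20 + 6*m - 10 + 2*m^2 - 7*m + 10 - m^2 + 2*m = m^2 + m - 20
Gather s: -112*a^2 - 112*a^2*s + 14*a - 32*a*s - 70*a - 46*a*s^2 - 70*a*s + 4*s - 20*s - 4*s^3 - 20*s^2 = -112*a^2 - 56*a - 4*s^3 + s^2*(-46*a - 20) + s*(-112*a^2 - 102*a - 16)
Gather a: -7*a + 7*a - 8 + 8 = 0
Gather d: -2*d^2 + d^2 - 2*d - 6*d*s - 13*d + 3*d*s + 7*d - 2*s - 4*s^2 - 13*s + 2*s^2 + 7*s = -d^2 + d*(-3*s - 8) - 2*s^2 - 8*s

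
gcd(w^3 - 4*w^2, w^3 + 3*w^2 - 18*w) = w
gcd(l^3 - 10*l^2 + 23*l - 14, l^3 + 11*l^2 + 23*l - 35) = l - 1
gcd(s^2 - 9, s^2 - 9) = s^2 - 9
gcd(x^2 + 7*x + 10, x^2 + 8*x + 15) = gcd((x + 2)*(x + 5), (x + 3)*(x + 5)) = x + 5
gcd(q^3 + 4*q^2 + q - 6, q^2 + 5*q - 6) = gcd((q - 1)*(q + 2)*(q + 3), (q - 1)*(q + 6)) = q - 1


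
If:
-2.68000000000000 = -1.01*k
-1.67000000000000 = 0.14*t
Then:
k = 2.65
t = -11.93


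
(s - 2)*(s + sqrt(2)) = s^2 - 2*s + sqrt(2)*s - 2*sqrt(2)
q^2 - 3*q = q*(q - 3)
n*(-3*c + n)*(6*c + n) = -18*c^2*n + 3*c*n^2 + n^3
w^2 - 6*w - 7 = (w - 7)*(w + 1)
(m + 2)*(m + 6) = m^2 + 8*m + 12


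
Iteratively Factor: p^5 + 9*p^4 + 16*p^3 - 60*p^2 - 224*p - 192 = (p - 3)*(p^4 + 12*p^3 + 52*p^2 + 96*p + 64) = (p - 3)*(p + 4)*(p^3 + 8*p^2 + 20*p + 16) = (p - 3)*(p + 4)^2*(p^2 + 4*p + 4) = (p - 3)*(p + 2)*(p + 4)^2*(p + 2)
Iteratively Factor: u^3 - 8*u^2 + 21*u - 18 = (u - 2)*(u^2 - 6*u + 9) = (u - 3)*(u - 2)*(u - 3)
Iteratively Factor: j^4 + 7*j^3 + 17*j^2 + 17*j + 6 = (j + 1)*(j^3 + 6*j^2 + 11*j + 6) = (j + 1)*(j + 3)*(j^2 + 3*j + 2) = (j + 1)^2*(j + 3)*(j + 2)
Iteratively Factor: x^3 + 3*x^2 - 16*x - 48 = (x - 4)*(x^2 + 7*x + 12) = (x - 4)*(x + 3)*(x + 4)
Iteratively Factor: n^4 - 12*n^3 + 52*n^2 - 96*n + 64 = (n - 4)*(n^3 - 8*n^2 + 20*n - 16) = (n - 4)*(n - 2)*(n^2 - 6*n + 8) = (n - 4)*(n - 2)^2*(n - 4)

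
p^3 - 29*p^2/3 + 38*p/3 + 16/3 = (p - 8)*(p - 2)*(p + 1/3)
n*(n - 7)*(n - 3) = n^3 - 10*n^2 + 21*n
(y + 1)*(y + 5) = y^2 + 6*y + 5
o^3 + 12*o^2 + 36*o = o*(o + 6)^2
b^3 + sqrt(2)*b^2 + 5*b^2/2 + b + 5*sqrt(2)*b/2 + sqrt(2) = (b + 1/2)*(b + 2)*(b + sqrt(2))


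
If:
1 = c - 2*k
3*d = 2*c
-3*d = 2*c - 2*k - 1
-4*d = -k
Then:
No Solution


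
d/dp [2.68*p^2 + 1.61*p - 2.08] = 5.36*p + 1.61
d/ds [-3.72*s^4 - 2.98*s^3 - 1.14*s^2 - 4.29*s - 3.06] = -14.88*s^3 - 8.94*s^2 - 2.28*s - 4.29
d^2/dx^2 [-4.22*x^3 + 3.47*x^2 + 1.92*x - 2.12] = 6.94 - 25.32*x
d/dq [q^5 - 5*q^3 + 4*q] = 5*q^4 - 15*q^2 + 4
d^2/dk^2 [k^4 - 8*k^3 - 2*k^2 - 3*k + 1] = 12*k^2 - 48*k - 4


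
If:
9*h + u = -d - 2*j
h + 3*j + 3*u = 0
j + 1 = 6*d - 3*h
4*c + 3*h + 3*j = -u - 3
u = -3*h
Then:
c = -639/884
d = 2/13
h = -3/221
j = -8/221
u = 9/221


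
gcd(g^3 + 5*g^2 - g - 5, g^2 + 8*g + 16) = 1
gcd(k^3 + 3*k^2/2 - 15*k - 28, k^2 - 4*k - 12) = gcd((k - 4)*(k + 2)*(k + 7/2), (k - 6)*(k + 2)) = k + 2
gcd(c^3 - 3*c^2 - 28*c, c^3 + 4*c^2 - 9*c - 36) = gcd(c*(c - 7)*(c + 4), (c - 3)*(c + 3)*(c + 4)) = c + 4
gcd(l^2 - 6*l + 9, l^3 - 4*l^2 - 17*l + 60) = l - 3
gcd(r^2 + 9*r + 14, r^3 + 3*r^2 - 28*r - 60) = r + 2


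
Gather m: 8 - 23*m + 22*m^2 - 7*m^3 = -7*m^3 + 22*m^2 - 23*m + 8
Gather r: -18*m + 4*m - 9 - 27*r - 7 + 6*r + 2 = -14*m - 21*r - 14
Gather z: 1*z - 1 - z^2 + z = -z^2 + 2*z - 1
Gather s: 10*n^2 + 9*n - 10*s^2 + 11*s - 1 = 10*n^2 + 9*n - 10*s^2 + 11*s - 1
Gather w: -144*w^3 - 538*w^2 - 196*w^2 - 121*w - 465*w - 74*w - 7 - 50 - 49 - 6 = -144*w^3 - 734*w^2 - 660*w - 112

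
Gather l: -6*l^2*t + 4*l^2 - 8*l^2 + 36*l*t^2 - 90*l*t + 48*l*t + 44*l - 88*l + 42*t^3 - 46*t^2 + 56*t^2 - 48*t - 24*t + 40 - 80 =l^2*(-6*t - 4) + l*(36*t^2 - 42*t - 44) + 42*t^3 + 10*t^2 - 72*t - 40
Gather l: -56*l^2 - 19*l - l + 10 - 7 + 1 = -56*l^2 - 20*l + 4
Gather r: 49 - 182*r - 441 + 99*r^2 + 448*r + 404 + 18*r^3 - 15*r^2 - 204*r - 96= 18*r^3 + 84*r^2 + 62*r - 84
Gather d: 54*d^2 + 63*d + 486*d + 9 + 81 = 54*d^2 + 549*d + 90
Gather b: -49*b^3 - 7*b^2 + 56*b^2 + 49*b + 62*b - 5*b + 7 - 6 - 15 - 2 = -49*b^3 + 49*b^2 + 106*b - 16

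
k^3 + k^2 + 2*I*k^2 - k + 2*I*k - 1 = (k + 1)*(k + I)^2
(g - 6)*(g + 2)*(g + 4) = g^3 - 28*g - 48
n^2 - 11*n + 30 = (n - 6)*(n - 5)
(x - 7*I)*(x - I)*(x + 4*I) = x^3 - 4*I*x^2 + 25*x - 28*I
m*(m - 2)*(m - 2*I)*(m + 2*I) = m^4 - 2*m^3 + 4*m^2 - 8*m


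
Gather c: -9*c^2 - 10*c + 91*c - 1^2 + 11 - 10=-9*c^2 + 81*c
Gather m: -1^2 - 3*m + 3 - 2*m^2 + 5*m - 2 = -2*m^2 + 2*m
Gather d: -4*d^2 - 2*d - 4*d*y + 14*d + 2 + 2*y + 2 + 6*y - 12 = -4*d^2 + d*(12 - 4*y) + 8*y - 8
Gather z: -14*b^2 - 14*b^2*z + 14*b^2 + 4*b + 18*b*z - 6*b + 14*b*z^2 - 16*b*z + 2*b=14*b*z^2 + z*(-14*b^2 + 2*b)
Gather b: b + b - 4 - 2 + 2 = 2*b - 4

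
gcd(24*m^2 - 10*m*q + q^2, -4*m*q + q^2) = -4*m + q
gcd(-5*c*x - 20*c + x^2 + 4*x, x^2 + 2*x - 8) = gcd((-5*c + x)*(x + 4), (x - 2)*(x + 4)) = x + 4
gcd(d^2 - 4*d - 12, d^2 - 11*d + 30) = d - 6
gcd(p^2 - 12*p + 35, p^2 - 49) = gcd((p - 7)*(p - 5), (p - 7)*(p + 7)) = p - 7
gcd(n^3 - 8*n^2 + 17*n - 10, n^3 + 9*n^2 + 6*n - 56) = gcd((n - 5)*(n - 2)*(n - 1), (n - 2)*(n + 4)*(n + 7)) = n - 2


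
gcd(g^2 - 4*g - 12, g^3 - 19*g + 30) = 1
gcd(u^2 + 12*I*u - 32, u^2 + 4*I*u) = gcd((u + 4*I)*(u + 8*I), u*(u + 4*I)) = u + 4*I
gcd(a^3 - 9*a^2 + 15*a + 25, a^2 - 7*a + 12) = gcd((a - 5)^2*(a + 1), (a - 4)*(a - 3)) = 1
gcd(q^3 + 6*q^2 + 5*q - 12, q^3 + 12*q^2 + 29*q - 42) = q - 1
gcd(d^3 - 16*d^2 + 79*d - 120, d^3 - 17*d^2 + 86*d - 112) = d - 8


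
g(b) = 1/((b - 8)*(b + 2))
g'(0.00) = 0.02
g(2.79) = -0.04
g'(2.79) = 0.00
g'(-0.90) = 0.08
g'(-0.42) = 0.04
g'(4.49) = -0.01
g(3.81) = -0.04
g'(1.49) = 0.01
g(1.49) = -0.04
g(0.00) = -0.06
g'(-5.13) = 0.01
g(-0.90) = -0.10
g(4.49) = -0.04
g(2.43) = -0.04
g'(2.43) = 0.00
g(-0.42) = -0.08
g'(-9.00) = 0.00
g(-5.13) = 0.02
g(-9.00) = 0.01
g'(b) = -1/((b - 8)*(b + 2)^2) - 1/((b - 8)^2*(b + 2))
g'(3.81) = -0.00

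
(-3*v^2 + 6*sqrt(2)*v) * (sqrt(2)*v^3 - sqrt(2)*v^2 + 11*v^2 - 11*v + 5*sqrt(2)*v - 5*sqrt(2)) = -3*sqrt(2)*v^5 - 21*v^4 + 3*sqrt(2)*v^4 + 21*v^3 + 51*sqrt(2)*v^3 - 51*sqrt(2)*v^2 + 60*v^2 - 60*v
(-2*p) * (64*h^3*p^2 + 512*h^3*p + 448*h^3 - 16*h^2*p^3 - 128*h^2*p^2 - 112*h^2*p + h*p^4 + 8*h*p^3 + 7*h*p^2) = -128*h^3*p^3 - 1024*h^3*p^2 - 896*h^3*p + 32*h^2*p^4 + 256*h^2*p^3 + 224*h^2*p^2 - 2*h*p^5 - 16*h*p^4 - 14*h*p^3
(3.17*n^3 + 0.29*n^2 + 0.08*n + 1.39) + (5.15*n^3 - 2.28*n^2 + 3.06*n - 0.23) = 8.32*n^3 - 1.99*n^2 + 3.14*n + 1.16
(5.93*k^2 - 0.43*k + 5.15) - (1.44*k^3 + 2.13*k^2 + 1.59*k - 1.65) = -1.44*k^3 + 3.8*k^2 - 2.02*k + 6.8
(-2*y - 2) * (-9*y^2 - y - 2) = 18*y^3 + 20*y^2 + 6*y + 4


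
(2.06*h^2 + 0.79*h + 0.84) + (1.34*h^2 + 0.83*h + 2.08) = 3.4*h^2 + 1.62*h + 2.92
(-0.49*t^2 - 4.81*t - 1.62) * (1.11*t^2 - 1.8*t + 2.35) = -0.5439*t^4 - 4.4571*t^3 + 5.7083*t^2 - 8.3875*t - 3.807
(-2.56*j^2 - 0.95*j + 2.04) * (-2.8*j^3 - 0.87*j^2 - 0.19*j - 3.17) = 7.168*j^5 + 4.8872*j^4 - 4.3991*j^3 + 6.5209*j^2 + 2.6239*j - 6.4668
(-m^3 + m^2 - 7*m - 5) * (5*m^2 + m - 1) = -5*m^5 + 4*m^4 - 33*m^3 - 33*m^2 + 2*m + 5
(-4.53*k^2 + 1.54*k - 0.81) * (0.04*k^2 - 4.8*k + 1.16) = -0.1812*k^4 + 21.8056*k^3 - 12.6792*k^2 + 5.6744*k - 0.9396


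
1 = 1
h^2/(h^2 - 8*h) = h/(h - 8)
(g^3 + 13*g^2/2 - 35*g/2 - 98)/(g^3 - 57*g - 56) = (g^2 - g/2 - 14)/(g^2 - 7*g - 8)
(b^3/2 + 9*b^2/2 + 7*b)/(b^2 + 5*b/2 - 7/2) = b*(b^2 + 9*b + 14)/(2*b^2 + 5*b - 7)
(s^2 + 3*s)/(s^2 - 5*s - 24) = s/(s - 8)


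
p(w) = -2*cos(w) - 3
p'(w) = 2*sin(w)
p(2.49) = -1.41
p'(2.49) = 1.21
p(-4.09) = -1.83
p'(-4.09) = 1.62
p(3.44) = -1.09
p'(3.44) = -0.59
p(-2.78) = -1.13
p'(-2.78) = -0.71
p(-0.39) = -4.85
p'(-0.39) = -0.76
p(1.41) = -3.32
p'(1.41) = 1.97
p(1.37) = -3.40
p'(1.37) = 1.96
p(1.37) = -3.40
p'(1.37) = 1.96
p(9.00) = -1.18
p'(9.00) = 0.82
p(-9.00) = -1.18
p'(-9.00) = -0.82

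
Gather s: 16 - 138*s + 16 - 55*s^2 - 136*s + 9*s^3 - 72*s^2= 9*s^3 - 127*s^2 - 274*s + 32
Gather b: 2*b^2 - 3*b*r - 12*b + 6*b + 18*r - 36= 2*b^2 + b*(-3*r - 6) + 18*r - 36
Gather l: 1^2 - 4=-3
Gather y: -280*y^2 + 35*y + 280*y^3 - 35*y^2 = 280*y^3 - 315*y^2 + 35*y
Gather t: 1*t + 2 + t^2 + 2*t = t^2 + 3*t + 2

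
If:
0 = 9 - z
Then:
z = 9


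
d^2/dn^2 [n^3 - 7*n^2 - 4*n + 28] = 6*n - 14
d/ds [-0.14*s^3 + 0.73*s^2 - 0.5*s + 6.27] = -0.42*s^2 + 1.46*s - 0.5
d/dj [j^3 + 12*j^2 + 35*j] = 3*j^2 + 24*j + 35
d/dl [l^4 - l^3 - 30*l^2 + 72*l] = 4*l^3 - 3*l^2 - 60*l + 72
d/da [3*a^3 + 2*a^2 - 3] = a*(9*a + 4)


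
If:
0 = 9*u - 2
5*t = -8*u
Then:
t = -16/45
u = 2/9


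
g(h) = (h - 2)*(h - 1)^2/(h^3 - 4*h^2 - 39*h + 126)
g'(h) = (h - 2)*(h - 1)^2*(-3*h^2 + 8*h + 39)/(h^3 - 4*h^2 - 39*h + 126)^2 + (h - 2)*(2*h - 2)/(h^3 - 4*h^2 - 39*h + 126) + (h - 1)^2/(h^3 - 4*h^2 - 39*h + 126) = 8*(-11*h^3 + 70*h^2 - 128*h + 69)/(h^6 - 8*h^5 - 62*h^4 + 564*h^3 + 513*h^2 - 9828*h + 15876)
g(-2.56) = -0.32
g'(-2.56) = 0.25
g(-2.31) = -0.26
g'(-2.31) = 0.21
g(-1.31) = -0.11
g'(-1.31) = 0.11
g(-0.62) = -0.05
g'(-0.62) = 0.06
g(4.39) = -0.73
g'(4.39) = -0.42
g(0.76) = -0.00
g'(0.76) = 0.01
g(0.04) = -0.01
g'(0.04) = 0.03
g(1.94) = -0.00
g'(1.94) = 0.02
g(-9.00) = 1.91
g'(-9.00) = 0.36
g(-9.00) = 1.91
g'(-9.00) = 0.36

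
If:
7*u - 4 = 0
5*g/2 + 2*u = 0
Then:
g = -16/35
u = 4/7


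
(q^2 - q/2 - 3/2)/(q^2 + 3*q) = (2*q^2 - q - 3)/(2*q*(q + 3))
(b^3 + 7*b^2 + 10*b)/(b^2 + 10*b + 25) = b*(b + 2)/(b + 5)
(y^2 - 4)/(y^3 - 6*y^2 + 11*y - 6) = (y + 2)/(y^2 - 4*y + 3)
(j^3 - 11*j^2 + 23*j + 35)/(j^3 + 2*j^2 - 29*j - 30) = (j - 7)/(j + 6)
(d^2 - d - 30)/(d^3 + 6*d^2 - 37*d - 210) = 1/(d + 7)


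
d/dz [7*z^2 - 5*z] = 14*z - 5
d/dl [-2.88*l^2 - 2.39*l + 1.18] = -5.76*l - 2.39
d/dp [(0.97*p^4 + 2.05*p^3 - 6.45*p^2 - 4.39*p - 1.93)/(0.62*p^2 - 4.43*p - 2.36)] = (1.2028*p^5 - 11.6203*p^4 - 27.3198*p^3 + 16.7813*p^2 + 32.8372*p + 1.8105)/(0.3844*p^4 - 5.4932*p^3 + 16.6985*p^2 + 20.9096*p + 5.5696)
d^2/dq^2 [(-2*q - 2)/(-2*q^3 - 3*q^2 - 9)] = 12*(12*q^2*(q + 1)^3 - (2*q^2 + 2*q + (q + 1)*(2*q + 1))*(2*q^3 + 3*q^2 + 9))/(2*q^3 + 3*q^2 + 9)^3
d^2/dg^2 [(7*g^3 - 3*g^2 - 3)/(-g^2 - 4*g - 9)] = 2*(-61*g^3 - 828*g^2 - 1665*g + 264)/(g^6 + 12*g^5 + 75*g^4 + 280*g^3 + 675*g^2 + 972*g + 729)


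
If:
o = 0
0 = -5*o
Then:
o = 0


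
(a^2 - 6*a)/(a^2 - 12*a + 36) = a/(a - 6)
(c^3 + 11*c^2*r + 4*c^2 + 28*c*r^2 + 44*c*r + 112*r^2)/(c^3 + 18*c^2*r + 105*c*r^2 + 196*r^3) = (c + 4)/(c + 7*r)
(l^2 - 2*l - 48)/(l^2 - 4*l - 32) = (l + 6)/(l + 4)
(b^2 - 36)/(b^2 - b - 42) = (b - 6)/(b - 7)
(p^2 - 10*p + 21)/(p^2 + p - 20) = (p^2 - 10*p + 21)/(p^2 + p - 20)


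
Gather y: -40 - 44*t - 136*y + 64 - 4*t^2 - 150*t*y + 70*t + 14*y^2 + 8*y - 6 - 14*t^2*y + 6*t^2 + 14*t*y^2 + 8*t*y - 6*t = 2*t^2 + 20*t + y^2*(14*t + 14) + y*(-14*t^2 - 142*t - 128) + 18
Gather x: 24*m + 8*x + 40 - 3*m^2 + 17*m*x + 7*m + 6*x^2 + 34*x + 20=-3*m^2 + 31*m + 6*x^2 + x*(17*m + 42) + 60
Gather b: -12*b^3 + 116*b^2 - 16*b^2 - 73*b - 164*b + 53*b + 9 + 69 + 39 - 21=-12*b^3 + 100*b^2 - 184*b + 96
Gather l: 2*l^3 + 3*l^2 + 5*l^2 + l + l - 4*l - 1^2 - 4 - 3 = 2*l^3 + 8*l^2 - 2*l - 8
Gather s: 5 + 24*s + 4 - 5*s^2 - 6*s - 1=-5*s^2 + 18*s + 8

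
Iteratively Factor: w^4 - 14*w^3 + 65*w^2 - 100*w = (w - 5)*(w^3 - 9*w^2 + 20*w) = (w - 5)*(w - 4)*(w^2 - 5*w) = (w - 5)^2*(w - 4)*(w)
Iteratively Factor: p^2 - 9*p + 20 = (p - 5)*(p - 4)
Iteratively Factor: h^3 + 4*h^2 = (h)*(h^2 + 4*h) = h*(h + 4)*(h)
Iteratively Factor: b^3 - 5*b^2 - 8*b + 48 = (b - 4)*(b^2 - b - 12) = (b - 4)*(b + 3)*(b - 4)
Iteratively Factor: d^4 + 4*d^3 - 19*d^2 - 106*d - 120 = (d + 2)*(d^3 + 2*d^2 - 23*d - 60) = (d - 5)*(d + 2)*(d^2 + 7*d + 12) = (d - 5)*(d + 2)*(d + 3)*(d + 4)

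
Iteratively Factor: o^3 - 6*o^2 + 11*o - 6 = (o - 3)*(o^2 - 3*o + 2) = (o - 3)*(o - 1)*(o - 2)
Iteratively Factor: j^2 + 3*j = (j)*(j + 3)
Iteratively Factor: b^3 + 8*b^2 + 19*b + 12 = (b + 1)*(b^2 + 7*b + 12) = (b + 1)*(b + 4)*(b + 3)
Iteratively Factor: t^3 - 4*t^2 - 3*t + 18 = (t - 3)*(t^2 - t - 6) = (t - 3)*(t + 2)*(t - 3)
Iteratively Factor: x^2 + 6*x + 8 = (x + 2)*(x + 4)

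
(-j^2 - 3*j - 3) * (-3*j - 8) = 3*j^3 + 17*j^2 + 33*j + 24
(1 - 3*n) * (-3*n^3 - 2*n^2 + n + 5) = 9*n^4 + 3*n^3 - 5*n^2 - 14*n + 5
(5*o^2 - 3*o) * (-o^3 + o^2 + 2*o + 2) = -5*o^5 + 8*o^4 + 7*o^3 + 4*o^2 - 6*o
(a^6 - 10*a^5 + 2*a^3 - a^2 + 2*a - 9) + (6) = a^6 - 10*a^5 + 2*a^3 - a^2 + 2*a - 3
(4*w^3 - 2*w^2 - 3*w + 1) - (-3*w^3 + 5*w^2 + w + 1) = 7*w^3 - 7*w^2 - 4*w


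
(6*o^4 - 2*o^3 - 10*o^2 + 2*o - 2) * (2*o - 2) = 12*o^5 - 16*o^4 - 16*o^3 + 24*o^2 - 8*o + 4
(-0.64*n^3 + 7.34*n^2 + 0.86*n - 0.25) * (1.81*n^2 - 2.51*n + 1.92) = -1.1584*n^5 + 14.8918*n^4 - 18.0956*n^3 + 11.4817*n^2 + 2.2787*n - 0.48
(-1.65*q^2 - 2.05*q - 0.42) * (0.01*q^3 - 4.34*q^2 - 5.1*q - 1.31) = -0.0165*q^5 + 7.1405*q^4 + 17.3078*q^3 + 14.4393*q^2 + 4.8275*q + 0.5502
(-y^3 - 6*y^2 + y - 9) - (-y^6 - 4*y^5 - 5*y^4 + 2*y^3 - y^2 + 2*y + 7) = y^6 + 4*y^5 + 5*y^4 - 3*y^3 - 5*y^2 - y - 16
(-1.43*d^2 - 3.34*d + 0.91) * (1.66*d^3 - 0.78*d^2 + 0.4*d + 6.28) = -2.3738*d^5 - 4.429*d^4 + 3.5438*d^3 - 11.0262*d^2 - 20.6112*d + 5.7148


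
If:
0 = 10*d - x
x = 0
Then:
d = 0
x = 0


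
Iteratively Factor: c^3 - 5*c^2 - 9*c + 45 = (c - 5)*(c^2 - 9) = (c - 5)*(c + 3)*(c - 3)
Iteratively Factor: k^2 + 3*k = (k)*(k + 3)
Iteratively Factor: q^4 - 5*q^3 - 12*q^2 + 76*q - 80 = (q - 5)*(q^3 - 12*q + 16) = (q - 5)*(q - 2)*(q^2 + 2*q - 8) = (q - 5)*(q - 2)^2*(q + 4)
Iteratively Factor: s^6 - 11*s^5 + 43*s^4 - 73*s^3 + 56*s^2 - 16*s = (s - 1)*(s^5 - 10*s^4 + 33*s^3 - 40*s^2 + 16*s) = s*(s - 1)*(s^4 - 10*s^3 + 33*s^2 - 40*s + 16) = s*(s - 4)*(s - 1)*(s^3 - 6*s^2 + 9*s - 4) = s*(s - 4)*(s - 1)^2*(s^2 - 5*s + 4) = s*(s - 4)^2*(s - 1)^2*(s - 1)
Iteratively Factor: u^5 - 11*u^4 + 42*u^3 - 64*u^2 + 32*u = (u - 2)*(u^4 - 9*u^3 + 24*u^2 - 16*u) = u*(u - 2)*(u^3 - 9*u^2 + 24*u - 16) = u*(u - 4)*(u - 2)*(u^2 - 5*u + 4) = u*(u - 4)^2*(u - 2)*(u - 1)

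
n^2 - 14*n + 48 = (n - 8)*(n - 6)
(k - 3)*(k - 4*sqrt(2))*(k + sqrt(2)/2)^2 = k^4 - 3*sqrt(2)*k^3 - 3*k^3 - 15*k^2/2 + 9*sqrt(2)*k^2 - 2*sqrt(2)*k + 45*k/2 + 6*sqrt(2)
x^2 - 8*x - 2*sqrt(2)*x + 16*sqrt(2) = (x - 8)*(x - 2*sqrt(2))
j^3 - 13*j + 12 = (j - 3)*(j - 1)*(j + 4)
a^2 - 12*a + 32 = (a - 8)*(a - 4)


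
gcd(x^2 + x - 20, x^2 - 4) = 1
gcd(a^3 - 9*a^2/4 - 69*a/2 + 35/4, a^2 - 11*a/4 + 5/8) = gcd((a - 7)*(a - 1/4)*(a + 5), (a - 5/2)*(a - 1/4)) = a - 1/4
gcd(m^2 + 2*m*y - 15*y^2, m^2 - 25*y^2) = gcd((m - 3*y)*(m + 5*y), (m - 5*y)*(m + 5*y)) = m + 5*y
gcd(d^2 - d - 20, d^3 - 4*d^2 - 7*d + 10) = d - 5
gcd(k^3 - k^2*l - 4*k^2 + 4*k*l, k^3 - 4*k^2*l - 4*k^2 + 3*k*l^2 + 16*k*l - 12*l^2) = k^2 - k*l - 4*k + 4*l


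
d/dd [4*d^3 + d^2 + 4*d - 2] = 12*d^2 + 2*d + 4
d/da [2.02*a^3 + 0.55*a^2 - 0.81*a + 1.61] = 6.06*a^2 + 1.1*a - 0.81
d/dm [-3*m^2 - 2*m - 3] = -6*m - 2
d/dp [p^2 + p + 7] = 2*p + 1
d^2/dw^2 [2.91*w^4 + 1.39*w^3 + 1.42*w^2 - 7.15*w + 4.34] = 34.92*w^2 + 8.34*w + 2.84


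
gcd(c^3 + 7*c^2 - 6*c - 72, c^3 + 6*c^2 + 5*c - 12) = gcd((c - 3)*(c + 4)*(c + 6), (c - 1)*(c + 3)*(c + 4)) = c + 4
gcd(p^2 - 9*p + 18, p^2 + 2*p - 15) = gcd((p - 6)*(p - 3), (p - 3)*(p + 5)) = p - 3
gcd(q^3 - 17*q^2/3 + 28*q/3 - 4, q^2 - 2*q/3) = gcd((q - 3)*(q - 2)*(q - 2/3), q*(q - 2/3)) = q - 2/3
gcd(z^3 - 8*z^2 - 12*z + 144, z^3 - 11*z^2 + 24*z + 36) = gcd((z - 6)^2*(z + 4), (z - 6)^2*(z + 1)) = z^2 - 12*z + 36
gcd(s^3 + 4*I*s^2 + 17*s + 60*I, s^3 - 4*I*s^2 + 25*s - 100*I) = s^2 + I*s + 20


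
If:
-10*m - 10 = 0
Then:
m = -1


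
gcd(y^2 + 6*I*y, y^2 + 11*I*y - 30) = y + 6*I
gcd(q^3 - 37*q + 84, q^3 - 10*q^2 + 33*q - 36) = q^2 - 7*q + 12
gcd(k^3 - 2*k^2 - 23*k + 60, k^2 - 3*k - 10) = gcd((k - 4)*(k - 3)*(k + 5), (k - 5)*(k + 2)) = 1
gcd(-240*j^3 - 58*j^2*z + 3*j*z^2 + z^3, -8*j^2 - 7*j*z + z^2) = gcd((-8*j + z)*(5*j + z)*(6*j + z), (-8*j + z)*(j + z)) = -8*j + z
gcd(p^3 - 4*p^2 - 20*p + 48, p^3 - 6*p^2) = p - 6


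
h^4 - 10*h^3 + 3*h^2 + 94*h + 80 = (h - 8)*(h - 5)*(h + 1)*(h + 2)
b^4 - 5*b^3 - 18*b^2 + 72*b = b*(b - 6)*(b - 3)*(b + 4)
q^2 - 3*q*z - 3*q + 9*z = (q - 3)*(q - 3*z)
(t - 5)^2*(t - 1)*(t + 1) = t^4 - 10*t^3 + 24*t^2 + 10*t - 25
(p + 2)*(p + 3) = p^2 + 5*p + 6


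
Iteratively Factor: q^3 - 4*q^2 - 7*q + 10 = (q + 2)*(q^2 - 6*q + 5) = (q - 1)*(q + 2)*(q - 5)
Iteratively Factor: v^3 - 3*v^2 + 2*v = (v - 1)*(v^2 - 2*v) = (v - 2)*(v - 1)*(v)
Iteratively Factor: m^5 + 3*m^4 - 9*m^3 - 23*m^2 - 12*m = (m - 3)*(m^4 + 6*m^3 + 9*m^2 + 4*m) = (m - 3)*(m + 1)*(m^3 + 5*m^2 + 4*m) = m*(m - 3)*(m + 1)*(m^2 + 5*m + 4) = m*(m - 3)*(m + 1)*(m + 4)*(m + 1)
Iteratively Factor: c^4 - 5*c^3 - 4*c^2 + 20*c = (c + 2)*(c^3 - 7*c^2 + 10*c) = (c - 5)*(c + 2)*(c^2 - 2*c) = (c - 5)*(c - 2)*(c + 2)*(c)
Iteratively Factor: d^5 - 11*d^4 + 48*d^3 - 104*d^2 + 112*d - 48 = (d - 2)*(d^4 - 9*d^3 + 30*d^2 - 44*d + 24) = (d - 2)^2*(d^3 - 7*d^2 + 16*d - 12) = (d - 2)^3*(d^2 - 5*d + 6) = (d - 3)*(d - 2)^3*(d - 2)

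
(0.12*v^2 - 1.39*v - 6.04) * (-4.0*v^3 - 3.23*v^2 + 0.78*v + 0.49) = -0.48*v^5 + 5.1724*v^4 + 28.7433*v^3 + 18.4838*v^2 - 5.3923*v - 2.9596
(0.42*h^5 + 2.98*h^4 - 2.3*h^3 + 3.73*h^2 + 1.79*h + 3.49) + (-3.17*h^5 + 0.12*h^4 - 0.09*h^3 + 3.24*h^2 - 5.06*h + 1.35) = -2.75*h^5 + 3.1*h^4 - 2.39*h^3 + 6.97*h^2 - 3.27*h + 4.84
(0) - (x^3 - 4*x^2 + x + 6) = -x^3 + 4*x^2 - x - 6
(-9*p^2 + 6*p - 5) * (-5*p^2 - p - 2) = 45*p^4 - 21*p^3 + 37*p^2 - 7*p + 10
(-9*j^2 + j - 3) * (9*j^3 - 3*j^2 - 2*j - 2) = -81*j^5 + 36*j^4 - 12*j^3 + 25*j^2 + 4*j + 6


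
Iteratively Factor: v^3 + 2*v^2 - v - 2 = (v + 2)*(v^2 - 1) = (v - 1)*(v + 2)*(v + 1)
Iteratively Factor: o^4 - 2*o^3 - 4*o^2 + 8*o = (o - 2)*(o^3 - 4*o) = o*(o - 2)*(o^2 - 4) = o*(o - 2)^2*(o + 2)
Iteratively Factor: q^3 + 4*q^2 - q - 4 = (q - 1)*(q^2 + 5*q + 4) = (q - 1)*(q + 1)*(q + 4)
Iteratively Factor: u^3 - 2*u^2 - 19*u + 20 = (u - 5)*(u^2 + 3*u - 4) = (u - 5)*(u - 1)*(u + 4)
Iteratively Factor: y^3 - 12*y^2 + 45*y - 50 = (y - 2)*(y^2 - 10*y + 25) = (y - 5)*(y - 2)*(y - 5)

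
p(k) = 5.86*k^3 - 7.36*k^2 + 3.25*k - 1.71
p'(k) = 17.58*k^2 - 14.72*k + 3.25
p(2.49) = 51.22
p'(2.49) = 75.59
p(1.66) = 10.21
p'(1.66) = 27.26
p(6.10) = 1074.36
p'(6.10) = 567.61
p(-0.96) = -16.80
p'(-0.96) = 33.58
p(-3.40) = -328.16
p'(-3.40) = 256.52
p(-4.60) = -742.79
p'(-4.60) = 442.95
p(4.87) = 516.40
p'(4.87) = 348.51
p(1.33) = 3.38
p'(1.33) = 14.77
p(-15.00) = -21483.96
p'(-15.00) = 4179.55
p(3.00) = 100.02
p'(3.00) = 117.31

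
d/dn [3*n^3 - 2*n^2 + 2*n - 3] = 9*n^2 - 4*n + 2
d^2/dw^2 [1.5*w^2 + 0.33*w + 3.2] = 3.00000000000000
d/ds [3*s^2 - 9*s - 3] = 6*s - 9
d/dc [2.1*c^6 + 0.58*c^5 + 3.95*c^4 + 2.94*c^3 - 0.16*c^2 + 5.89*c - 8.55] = 12.6*c^5 + 2.9*c^4 + 15.8*c^3 + 8.82*c^2 - 0.32*c + 5.89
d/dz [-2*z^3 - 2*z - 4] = -6*z^2 - 2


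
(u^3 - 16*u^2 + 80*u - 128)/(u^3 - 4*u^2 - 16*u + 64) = (u - 8)/(u + 4)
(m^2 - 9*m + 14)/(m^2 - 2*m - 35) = (m - 2)/(m + 5)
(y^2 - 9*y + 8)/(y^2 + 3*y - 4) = (y - 8)/(y + 4)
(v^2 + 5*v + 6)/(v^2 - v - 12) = (v + 2)/(v - 4)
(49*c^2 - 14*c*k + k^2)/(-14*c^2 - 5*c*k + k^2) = (-7*c + k)/(2*c + k)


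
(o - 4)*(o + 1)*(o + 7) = o^3 + 4*o^2 - 25*o - 28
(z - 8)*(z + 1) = z^2 - 7*z - 8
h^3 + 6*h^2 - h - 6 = (h - 1)*(h + 1)*(h + 6)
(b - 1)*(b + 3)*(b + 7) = b^3 + 9*b^2 + 11*b - 21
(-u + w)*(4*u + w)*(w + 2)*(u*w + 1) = -4*u^3*w^2 - 8*u^3*w + 3*u^2*w^3 + 6*u^2*w^2 - 4*u^2*w - 8*u^2 + u*w^4 + 2*u*w^3 + 3*u*w^2 + 6*u*w + w^3 + 2*w^2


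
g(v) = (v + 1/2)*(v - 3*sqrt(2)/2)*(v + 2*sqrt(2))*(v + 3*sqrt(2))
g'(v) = (v + 1/2)*(v - 3*sqrt(2)/2)*(v + 2*sqrt(2)) + (v + 1/2)*(v - 3*sqrt(2)/2)*(v + 3*sqrt(2)) + (v + 1/2)*(v + 2*sqrt(2))*(v + 3*sqrt(2)) + (v - 3*sqrt(2)/2)*(v + 2*sqrt(2))*(v + 3*sqrt(2)) = 4*v^3 + 3*v^2/2 + 21*sqrt(2)*v^2/2 - 6*v + 7*sqrt(2)*v/2 - 18*sqrt(2) - 3/2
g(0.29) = -20.45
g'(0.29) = -25.79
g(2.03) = -7.04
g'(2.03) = 71.75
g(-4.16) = -2.53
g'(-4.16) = -27.62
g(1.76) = -22.49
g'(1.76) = 43.65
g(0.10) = -15.42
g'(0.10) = -26.89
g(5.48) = 1622.46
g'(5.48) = 1116.53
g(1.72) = -24.16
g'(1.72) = 39.96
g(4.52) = 775.36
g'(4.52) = 671.70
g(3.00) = 129.82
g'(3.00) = 225.04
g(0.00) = -12.73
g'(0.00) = -26.96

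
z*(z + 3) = z^2 + 3*z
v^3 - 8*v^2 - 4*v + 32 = (v - 8)*(v - 2)*(v + 2)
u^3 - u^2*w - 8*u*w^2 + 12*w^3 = (u - 2*w)^2*(u + 3*w)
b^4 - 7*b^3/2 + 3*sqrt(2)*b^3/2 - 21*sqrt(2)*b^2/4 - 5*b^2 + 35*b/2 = b*(b - 7/2)*(b - sqrt(2))*(b + 5*sqrt(2)/2)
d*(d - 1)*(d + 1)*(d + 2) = d^4 + 2*d^3 - d^2 - 2*d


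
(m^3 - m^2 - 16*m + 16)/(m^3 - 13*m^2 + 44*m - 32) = (m + 4)/(m - 8)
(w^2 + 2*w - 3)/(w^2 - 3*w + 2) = (w + 3)/(w - 2)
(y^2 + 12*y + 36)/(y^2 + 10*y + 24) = (y + 6)/(y + 4)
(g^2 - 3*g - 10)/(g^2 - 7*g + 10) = (g + 2)/(g - 2)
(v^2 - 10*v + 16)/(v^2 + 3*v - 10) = (v - 8)/(v + 5)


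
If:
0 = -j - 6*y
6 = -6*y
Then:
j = 6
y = -1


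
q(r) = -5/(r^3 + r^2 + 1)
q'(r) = -5*(-3*r^2 - 2*r)/(r^3 + r^2 + 1)^2 = 5*r*(3*r + 2)/(r^3 + r^2 + 1)^2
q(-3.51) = 0.17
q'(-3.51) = 0.17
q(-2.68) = 0.45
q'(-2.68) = 0.66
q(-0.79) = -4.42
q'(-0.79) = 1.14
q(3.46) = -0.09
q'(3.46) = 0.07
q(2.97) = -0.14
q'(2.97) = 0.12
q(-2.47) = 0.63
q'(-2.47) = 1.05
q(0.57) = -3.31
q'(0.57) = 4.64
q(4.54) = -0.04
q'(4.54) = 0.03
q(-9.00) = 0.01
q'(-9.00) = 0.00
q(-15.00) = 0.00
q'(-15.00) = 0.00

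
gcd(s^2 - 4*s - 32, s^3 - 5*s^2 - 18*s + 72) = s + 4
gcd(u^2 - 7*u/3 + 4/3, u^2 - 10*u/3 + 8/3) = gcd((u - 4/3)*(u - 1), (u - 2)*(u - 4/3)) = u - 4/3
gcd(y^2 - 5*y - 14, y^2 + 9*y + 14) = y + 2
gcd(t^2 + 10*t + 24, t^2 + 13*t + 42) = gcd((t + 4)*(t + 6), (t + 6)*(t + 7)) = t + 6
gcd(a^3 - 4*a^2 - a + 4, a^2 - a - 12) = a - 4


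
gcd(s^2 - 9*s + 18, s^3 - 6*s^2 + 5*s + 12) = s - 3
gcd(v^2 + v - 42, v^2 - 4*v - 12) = v - 6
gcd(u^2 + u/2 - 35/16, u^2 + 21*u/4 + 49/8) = u + 7/4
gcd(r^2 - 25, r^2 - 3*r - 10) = r - 5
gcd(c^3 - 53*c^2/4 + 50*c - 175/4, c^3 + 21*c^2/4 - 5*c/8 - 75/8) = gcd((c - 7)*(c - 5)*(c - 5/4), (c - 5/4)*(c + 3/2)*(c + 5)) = c - 5/4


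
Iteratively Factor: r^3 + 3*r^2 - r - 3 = (r + 3)*(r^2 - 1) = (r - 1)*(r + 3)*(r + 1)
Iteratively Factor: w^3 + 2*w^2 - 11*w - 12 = (w - 3)*(w^2 + 5*w + 4) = (w - 3)*(w + 4)*(w + 1)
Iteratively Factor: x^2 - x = (x - 1)*(x)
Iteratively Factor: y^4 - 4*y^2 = (y)*(y^3 - 4*y) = y*(y - 2)*(y^2 + 2*y) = y*(y - 2)*(y + 2)*(y)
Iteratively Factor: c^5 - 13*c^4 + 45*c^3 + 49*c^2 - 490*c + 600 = (c + 3)*(c^4 - 16*c^3 + 93*c^2 - 230*c + 200) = (c - 2)*(c + 3)*(c^3 - 14*c^2 + 65*c - 100) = (c - 5)*(c - 2)*(c + 3)*(c^2 - 9*c + 20) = (c - 5)^2*(c - 2)*(c + 3)*(c - 4)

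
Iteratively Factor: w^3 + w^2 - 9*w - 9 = (w - 3)*(w^2 + 4*w + 3) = (w - 3)*(w + 1)*(w + 3)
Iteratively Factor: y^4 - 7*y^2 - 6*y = (y + 2)*(y^3 - 2*y^2 - 3*y) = (y - 3)*(y + 2)*(y^2 + y) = y*(y - 3)*(y + 2)*(y + 1)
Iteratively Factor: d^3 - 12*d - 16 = (d - 4)*(d^2 + 4*d + 4) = (d - 4)*(d + 2)*(d + 2)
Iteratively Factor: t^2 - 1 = (t + 1)*(t - 1)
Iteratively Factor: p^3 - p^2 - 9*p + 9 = (p - 1)*(p^2 - 9) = (p - 3)*(p - 1)*(p + 3)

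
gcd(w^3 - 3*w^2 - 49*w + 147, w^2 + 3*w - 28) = w + 7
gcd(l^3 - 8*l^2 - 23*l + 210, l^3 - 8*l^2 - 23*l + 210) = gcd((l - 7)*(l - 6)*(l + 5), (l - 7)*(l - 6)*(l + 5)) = l^3 - 8*l^2 - 23*l + 210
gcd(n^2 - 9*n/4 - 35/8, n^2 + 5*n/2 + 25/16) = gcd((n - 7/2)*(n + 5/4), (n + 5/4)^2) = n + 5/4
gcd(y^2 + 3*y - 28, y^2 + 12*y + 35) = y + 7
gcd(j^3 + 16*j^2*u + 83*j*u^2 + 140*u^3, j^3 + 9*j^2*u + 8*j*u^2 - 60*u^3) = j + 5*u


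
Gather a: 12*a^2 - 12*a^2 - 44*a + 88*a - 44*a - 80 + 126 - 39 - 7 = 0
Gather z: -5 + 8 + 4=7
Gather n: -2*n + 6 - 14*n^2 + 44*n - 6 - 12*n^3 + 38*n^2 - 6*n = -12*n^3 + 24*n^2 + 36*n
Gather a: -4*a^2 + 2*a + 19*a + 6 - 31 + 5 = -4*a^2 + 21*a - 20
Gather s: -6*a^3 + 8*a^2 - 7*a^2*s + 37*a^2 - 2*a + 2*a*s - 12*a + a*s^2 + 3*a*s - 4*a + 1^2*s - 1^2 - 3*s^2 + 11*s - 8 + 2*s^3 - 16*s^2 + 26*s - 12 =-6*a^3 + 45*a^2 - 18*a + 2*s^3 + s^2*(a - 19) + s*(-7*a^2 + 5*a + 38) - 21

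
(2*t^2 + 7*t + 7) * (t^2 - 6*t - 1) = 2*t^4 - 5*t^3 - 37*t^2 - 49*t - 7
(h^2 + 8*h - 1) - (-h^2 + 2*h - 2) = 2*h^2 + 6*h + 1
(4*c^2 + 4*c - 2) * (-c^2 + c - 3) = -4*c^4 - 6*c^2 - 14*c + 6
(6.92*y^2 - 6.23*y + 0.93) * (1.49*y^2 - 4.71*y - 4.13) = 10.3108*y^4 - 41.8759*y^3 + 2.1494*y^2 + 21.3496*y - 3.8409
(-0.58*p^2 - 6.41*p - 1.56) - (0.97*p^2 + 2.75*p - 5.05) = -1.55*p^2 - 9.16*p + 3.49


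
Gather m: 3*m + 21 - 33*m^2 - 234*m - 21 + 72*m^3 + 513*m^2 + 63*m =72*m^3 + 480*m^2 - 168*m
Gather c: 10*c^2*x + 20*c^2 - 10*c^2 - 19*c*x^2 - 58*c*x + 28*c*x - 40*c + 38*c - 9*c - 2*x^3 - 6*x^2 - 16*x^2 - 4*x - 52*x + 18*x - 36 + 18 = c^2*(10*x + 10) + c*(-19*x^2 - 30*x - 11) - 2*x^3 - 22*x^2 - 38*x - 18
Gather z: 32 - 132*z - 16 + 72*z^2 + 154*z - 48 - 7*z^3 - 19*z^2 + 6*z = -7*z^3 + 53*z^2 + 28*z - 32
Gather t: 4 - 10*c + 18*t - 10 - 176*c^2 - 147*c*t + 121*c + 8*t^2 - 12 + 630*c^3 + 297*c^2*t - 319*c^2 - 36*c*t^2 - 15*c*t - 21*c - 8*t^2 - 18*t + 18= 630*c^3 - 495*c^2 - 36*c*t^2 + 90*c + t*(297*c^2 - 162*c)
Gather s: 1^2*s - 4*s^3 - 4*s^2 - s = -4*s^3 - 4*s^2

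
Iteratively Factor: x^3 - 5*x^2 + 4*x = (x)*(x^2 - 5*x + 4) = x*(x - 4)*(x - 1)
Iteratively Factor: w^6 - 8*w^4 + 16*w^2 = (w - 2)*(w^5 + 2*w^4 - 4*w^3 - 8*w^2) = (w - 2)^2*(w^4 + 4*w^3 + 4*w^2) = (w - 2)^2*(w + 2)*(w^3 + 2*w^2) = w*(w - 2)^2*(w + 2)*(w^2 + 2*w) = w^2*(w - 2)^2*(w + 2)*(w + 2)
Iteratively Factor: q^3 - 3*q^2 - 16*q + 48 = (q - 3)*(q^2 - 16) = (q - 4)*(q - 3)*(q + 4)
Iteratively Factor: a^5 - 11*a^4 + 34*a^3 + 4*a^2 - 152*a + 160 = (a - 2)*(a^4 - 9*a^3 + 16*a^2 + 36*a - 80) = (a - 2)^2*(a^3 - 7*a^2 + 2*a + 40) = (a - 5)*(a - 2)^2*(a^2 - 2*a - 8) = (a - 5)*(a - 4)*(a - 2)^2*(a + 2)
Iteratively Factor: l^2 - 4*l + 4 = (l - 2)*(l - 2)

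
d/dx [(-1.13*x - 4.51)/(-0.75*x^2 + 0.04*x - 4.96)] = (-0.8475*x^2 - 6.765*x + 5.7852)/(0.5625*x^4 - 0.06*x^3 + 7.4416*x^2 - 0.3968*x + 24.6016)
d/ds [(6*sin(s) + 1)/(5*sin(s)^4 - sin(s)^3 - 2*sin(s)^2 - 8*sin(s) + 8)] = (-90*sin(s)^4 - 8*sin(s)^3 + 15*sin(s)^2 + 4*sin(s) + 56)*cos(s)/(-5*sin(s)^4 + sin(s)^3 + 2*sin(s)^2 + 8*sin(s) - 8)^2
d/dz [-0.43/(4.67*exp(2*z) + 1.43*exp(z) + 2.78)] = (4.0162*exp(z) + 0.6149)*exp(z)/(4.67*exp(2*z) + 1.43*exp(z) + 2.78)^2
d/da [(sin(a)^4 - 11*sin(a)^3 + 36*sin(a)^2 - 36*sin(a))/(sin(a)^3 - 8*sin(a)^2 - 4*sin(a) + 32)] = (sin(a)^4 - 12*sin(a)^3 - 12*sin(a)^2 + 288*sin(a) - 288)*cos(a)/((sin(a) - 8)^2*(sin(a) + 2)^2)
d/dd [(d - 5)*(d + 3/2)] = 2*d - 7/2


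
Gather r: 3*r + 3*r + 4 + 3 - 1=6*r + 6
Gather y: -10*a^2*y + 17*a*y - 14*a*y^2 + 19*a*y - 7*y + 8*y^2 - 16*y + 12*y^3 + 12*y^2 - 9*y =12*y^3 + y^2*(20 - 14*a) + y*(-10*a^2 + 36*a - 32)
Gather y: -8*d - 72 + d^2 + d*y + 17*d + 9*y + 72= d^2 + 9*d + y*(d + 9)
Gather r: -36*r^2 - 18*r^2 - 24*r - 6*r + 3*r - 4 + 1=-54*r^2 - 27*r - 3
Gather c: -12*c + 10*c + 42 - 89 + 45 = -2*c - 2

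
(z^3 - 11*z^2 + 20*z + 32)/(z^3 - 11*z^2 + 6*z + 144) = (z^2 - 3*z - 4)/(z^2 - 3*z - 18)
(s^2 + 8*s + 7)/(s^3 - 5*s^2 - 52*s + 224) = (s + 1)/(s^2 - 12*s + 32)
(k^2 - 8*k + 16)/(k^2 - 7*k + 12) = (k - 4)/(k - 3)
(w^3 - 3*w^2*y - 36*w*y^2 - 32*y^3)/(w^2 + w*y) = w - 4*y - 32*y^2/w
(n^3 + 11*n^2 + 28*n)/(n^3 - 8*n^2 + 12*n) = (n^2 + 11*n + 28)/(n^2 - 8*n + 12)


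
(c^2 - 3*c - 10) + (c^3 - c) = c^3 + c^2 - 4*c - 10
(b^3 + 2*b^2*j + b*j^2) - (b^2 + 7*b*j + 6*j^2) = b^3 + 2*b^2*j - b^2 + b*j^2 - 7*b*j - 6*j^2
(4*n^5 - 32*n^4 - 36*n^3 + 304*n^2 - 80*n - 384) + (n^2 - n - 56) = 4*n^5 - 32*n^4 - 36*n^3 + 305*n^2 - 81*n - 440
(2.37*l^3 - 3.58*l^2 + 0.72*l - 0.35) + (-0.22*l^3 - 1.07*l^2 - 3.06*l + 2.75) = 2.15*l^3 - 4.65*l^2 - 2.34*l + 2.4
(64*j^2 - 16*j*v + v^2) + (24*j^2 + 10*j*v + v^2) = 88*j^2 - 6*j*v + 2*v^2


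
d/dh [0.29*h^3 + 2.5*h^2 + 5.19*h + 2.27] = 0.87*h^2 + 5.0*h + 5.19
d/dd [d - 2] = 1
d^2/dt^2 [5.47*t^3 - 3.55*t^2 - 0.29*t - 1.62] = 32.82*t - 7.1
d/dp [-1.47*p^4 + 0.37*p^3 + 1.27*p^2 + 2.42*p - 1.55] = -5.88*p^3 + 1.11*p^2 + 2.54*p + 2.42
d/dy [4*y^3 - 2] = 12*y^2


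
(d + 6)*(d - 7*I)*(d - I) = d^3 + 6*d^2 - 8*I*d^2 - 7*d - 48*I*d - 42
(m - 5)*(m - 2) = m^2 - 7*m + 10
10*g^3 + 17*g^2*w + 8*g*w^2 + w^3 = (g + w)*(2*g + w)*(5*g + w)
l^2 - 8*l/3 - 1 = (l - 3)*(l + 1/3)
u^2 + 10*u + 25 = (u + 5)^2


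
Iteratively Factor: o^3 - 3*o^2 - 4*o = (o)*(o^2 - 3*o - 4) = o*(o - 4)*(o + 1)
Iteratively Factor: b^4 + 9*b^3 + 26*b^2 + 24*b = (b + 3)*(b^3 + 6*b^2 + 8*b) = (b + 2)*(b + 3)*(b^2 + 4*b) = (b + 2)*(b + 3)*(b + 4)*(b)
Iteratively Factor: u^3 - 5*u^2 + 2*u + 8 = (u - 4)*(u^2 - u - 2) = (u - 4)*(u - 2)*(u + 1)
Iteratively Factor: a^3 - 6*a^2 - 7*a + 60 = (a - 5)*(a^2 - a - 12) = (a - 5)*(a + 3)*(a - 4)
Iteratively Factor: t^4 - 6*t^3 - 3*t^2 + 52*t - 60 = (t - 2)*(t^3 - 4*t^2 - 11*t + 30) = (t - 2)^2*(t^2 - 2*t - 15) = (t - 5)*(t - 2)^2*(t + 3)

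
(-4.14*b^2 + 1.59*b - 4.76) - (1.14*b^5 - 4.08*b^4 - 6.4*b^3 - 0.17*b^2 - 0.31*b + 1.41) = -1.14*b^5 + 4.08*b^4 + 6.4*b^3 - 3.97*b^2 + 1.9*b - 6.17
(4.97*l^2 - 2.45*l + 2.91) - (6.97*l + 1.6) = 4.97*l^2 - 9.42*l + 1.31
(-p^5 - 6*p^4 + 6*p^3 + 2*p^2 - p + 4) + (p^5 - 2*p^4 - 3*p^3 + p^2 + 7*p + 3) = -8*p^4 + 3*p^3 + 3*p^2 + 6*p + 7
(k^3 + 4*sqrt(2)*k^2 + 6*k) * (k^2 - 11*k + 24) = k^5 - 11*k^4 + 4*sqrt(2)*k^4 - 44*sqrt(2)*k^3 + 30*k^3 - 66*k^2 + 96*sqrt(2)*k^2 + 144*k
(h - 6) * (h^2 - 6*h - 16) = h^3 - 12*h^2 + 20*h + 96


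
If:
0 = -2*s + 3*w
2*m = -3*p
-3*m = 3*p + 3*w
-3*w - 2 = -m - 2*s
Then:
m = 2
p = -4/3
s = -1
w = -2/3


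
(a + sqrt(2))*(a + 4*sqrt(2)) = a^2 + 5*sqrt(2)*a + 8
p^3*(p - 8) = p^4 - 8*p^3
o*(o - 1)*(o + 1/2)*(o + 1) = o^4 + o^3/2 - o^2 - o/2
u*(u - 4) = u^2 - 4*u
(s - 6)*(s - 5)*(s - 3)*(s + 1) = s^4 - 13*s^3 + 49*s^2 - 27*s - 90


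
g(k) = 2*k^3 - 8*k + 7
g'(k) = 6*k^2 - 8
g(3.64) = 74.34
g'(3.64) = 71.50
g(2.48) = 17.67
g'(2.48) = 28.90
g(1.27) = 0.94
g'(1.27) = 1.68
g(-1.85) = 9.14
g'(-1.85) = 12.54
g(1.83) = 4.62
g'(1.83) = 12.09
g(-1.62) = 11.46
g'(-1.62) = 7.75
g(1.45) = 1.50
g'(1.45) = 4.62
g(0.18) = 5.57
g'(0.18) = -7.81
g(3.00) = 37.00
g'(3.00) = 46.00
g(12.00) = 3367.00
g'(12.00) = 856.00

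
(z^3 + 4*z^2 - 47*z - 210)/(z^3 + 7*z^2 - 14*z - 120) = (z - 7)/(z - 4)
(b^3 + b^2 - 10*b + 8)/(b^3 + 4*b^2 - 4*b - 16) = (b - 1)/(b + 2)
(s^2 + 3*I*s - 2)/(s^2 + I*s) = (s + 2*I)/s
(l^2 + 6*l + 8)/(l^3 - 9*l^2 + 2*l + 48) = (l + 4)/(l^2 - 11*l + 24)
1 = 1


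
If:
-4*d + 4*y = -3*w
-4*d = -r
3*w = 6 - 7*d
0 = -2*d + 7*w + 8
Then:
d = 6/5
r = 24/5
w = -4/5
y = 9/5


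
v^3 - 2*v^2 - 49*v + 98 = (v - 7)*(v - 2)*(v + 7)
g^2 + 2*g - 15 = (g - 3)*(g + 5)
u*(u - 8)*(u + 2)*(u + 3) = u^4 - 3*u^3 - 34*u^2 - 48*u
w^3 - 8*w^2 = w^2*(w - 8)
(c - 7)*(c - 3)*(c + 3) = c^3 - 7*c^2 - 9*c + 63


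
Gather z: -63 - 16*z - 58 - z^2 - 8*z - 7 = -z^2 - 24*z - 128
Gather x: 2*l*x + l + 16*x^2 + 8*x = l + 16*x^2 + x*(2*l + 8)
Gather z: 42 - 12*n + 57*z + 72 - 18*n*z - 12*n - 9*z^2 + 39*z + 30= -24*n - 9*z^2 + z*(96 - 18*n) + 144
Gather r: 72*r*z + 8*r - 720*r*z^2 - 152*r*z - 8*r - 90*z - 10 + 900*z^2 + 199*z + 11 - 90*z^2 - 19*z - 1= r*(-720*z^2 - 80*z) + 810*z^2 + 90*z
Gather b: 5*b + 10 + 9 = 5*b + 19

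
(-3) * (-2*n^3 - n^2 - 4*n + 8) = 6*n^3 + 3*n^2 + 12*n - 24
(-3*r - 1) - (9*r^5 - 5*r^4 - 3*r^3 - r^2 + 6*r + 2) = -9*r^5 + 5*r^4 + 3*r^3 + r^2 - 9*r - 3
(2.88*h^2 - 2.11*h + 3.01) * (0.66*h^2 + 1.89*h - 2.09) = 1.9008*h^4 + 4.0506*h^3 - 8.0205*h^2 + 10.0988*h - 6.2909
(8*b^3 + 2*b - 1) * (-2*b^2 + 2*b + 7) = -16*b^5 + 16*b^4 + 52*b^3 + 6*b^2 + 12*b - 7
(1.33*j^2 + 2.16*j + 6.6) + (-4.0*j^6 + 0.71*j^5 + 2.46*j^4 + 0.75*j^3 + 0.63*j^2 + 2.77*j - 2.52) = -4.0*j^6 + 0.71*j^5 + 2.46*j^4 + 0.75*j^3 + 1.96*j^2 + 4.93*j + 4.08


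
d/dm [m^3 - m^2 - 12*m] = 3*m^2 - 2*m - 12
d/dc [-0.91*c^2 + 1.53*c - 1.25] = 1.53 - 1.82*c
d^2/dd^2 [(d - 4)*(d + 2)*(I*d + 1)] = 6*I*d + 2 - 4*I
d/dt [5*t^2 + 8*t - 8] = 10*t + 8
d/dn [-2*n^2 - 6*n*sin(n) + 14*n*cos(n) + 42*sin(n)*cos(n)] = -14*n*sin(n) - 6*n*cos(n) - 4*n - 6*sin(n) + 14*cos(n) + 42*cos(2*n)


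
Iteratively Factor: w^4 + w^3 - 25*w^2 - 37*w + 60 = (w + 4)*(w^3 - 3*w^2 - 13*w + 15) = (w - 1)*(w + 4)*(w^2 - 2*w - 15) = (w - 1)*(w + 3)*(w + 4)*(w - 5)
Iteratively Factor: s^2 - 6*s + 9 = (s - 3)*(s - 3)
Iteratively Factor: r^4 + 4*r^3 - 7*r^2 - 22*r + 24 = (r + 4)*(r^3 - 7*r + 6) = (r - 1)*(r + 4)*(r^2 + r - 6) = (r - 2)*(r - 1)*(r + 4)*(r + 3)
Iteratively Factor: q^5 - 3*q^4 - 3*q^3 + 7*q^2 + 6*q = (q - 2)*(q^4 - q^3 - 5*q^2 - 3*q) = (q - 2)*(q + 1)*(q^3 - 2*q^2 - 3*q) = (q - 3)*(q - 2)*(q + 1)*(q^2 + q) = q*(q - 3)*(q - 2)*(q + 1)*(q + 1)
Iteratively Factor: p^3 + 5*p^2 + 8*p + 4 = (p + 1)*(p^2 + 4*p + 4) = (p + 1)*(p + 2)*(p + 2)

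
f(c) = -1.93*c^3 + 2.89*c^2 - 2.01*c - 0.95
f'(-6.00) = -245.13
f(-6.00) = 532.03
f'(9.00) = -418.98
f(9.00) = -1191.92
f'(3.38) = -48.62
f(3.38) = -49.25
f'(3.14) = -40.95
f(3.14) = -38.52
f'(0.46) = -0.58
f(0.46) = -1.45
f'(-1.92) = -34.45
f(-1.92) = 27.22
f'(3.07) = -38.84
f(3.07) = -35.73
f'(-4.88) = -168.10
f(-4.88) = 301.98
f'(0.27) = -0.87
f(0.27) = -1.32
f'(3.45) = -50.98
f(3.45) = -52.74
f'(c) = -5.79*c^2 + 5.78*c - 2.01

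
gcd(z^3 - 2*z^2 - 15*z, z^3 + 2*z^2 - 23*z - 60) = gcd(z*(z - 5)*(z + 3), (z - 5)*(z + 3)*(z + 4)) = z^2 - 2*z - 15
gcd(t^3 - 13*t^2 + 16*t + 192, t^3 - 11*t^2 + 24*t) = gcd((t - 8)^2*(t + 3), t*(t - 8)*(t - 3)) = t - 8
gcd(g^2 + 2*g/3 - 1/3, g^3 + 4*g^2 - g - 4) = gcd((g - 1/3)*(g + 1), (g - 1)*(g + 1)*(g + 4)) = g + 1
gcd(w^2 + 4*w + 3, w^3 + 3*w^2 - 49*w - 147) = w + 3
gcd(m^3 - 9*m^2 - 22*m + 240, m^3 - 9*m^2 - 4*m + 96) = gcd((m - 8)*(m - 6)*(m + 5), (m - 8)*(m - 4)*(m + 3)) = m - 8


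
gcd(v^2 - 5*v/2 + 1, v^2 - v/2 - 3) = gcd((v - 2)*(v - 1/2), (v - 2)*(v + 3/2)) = v - 2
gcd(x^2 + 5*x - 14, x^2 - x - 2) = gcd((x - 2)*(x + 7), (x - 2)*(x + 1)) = x - 2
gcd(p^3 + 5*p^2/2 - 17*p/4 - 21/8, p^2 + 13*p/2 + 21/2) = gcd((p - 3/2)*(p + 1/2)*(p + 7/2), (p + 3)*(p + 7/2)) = p + 7/2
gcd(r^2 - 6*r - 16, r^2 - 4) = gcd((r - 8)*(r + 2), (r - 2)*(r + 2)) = r + 2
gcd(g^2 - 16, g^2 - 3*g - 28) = g + 4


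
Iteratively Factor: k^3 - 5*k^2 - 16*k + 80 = (k + 4)*(k^2 - 9*k + 20) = (k - 4)*(k + 4)*(k - 5)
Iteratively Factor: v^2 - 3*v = (v)*(v - 3)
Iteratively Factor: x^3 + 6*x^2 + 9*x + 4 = (x + 1)*(x^2 + 5*x + 4) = (x + 1)^2*(x + 4)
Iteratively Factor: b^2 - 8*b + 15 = (b - 3)*(b - 5)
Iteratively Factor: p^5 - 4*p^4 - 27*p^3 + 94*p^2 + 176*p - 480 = (p - 4)*(p^4 - 27*p^2 - 14*p + 120) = (p - 4)*(p + 4)*(p^3 - 4*p^2 - 11*p + 30) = (p - 5)*(p - 4)*(p + 4)*(p^2 + p - 6) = (p - 5)*(p - 4)*(p + 3)*(p + 4)*(p - 2)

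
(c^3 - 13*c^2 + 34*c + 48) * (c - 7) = c^4 - 20*c^3 + 125*c^2 - 190*c - 336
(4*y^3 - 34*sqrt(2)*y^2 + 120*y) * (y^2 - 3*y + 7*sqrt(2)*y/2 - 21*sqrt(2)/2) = 4*y^5 - 20*sqrt(2)*y^4 - 12*y^4 - 118*y^3 + 60*sqrt(2)*y^3 + 354*y^2 + 420*sqrt(2)*y^2 - 1260*sqrt(2)*y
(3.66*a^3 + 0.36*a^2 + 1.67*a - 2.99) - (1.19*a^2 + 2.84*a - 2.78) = 3.66*a^3 - 0.83*a^2 - 1.17*a - 0.21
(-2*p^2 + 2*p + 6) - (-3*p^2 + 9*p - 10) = p^2 - 7*p + 16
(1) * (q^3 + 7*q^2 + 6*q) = q^3 + 7*q^2 + 6*q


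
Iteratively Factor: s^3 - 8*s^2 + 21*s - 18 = (s - 3)*(s^2 - 5*s + 6) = (s - 3)*(s - 2)*(s - 3)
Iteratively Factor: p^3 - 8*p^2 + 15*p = (p - 5)*(p^2 - 3*p) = (p - 5)*(p - 3)*(p)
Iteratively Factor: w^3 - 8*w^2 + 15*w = (w - 3)*(w^2 - 5*w) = (w - 5)*(w - 3)*(w)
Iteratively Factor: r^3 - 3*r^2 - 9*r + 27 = (r + 3)*(r^2 - 6*r + 9) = (r - 3)*(r + 3)*(r - 3)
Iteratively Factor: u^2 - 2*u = (u - 2)*(u)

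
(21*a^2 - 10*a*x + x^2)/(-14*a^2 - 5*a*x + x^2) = (-3*a + x)/(2*a + x)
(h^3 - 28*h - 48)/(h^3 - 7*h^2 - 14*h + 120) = (h + 2)/(h - 5)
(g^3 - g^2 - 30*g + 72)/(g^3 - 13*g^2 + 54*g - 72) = (g + 6)/(g - 6)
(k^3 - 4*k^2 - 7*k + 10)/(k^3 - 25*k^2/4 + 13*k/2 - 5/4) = 4*(k + 2)/(4*k - 1)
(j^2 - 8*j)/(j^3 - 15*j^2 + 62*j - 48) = j/(j^2 - 7*j + 6)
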